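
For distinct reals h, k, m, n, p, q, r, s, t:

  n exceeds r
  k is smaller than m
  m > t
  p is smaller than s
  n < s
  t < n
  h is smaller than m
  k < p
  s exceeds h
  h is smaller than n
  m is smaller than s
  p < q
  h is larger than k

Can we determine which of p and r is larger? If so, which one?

Following every chain through p: above p we get q, s; below p we get k.
r is not reached, and no chain runs the other way from r to p.
So the given relations leave the order of p and r undetermined.

undetermined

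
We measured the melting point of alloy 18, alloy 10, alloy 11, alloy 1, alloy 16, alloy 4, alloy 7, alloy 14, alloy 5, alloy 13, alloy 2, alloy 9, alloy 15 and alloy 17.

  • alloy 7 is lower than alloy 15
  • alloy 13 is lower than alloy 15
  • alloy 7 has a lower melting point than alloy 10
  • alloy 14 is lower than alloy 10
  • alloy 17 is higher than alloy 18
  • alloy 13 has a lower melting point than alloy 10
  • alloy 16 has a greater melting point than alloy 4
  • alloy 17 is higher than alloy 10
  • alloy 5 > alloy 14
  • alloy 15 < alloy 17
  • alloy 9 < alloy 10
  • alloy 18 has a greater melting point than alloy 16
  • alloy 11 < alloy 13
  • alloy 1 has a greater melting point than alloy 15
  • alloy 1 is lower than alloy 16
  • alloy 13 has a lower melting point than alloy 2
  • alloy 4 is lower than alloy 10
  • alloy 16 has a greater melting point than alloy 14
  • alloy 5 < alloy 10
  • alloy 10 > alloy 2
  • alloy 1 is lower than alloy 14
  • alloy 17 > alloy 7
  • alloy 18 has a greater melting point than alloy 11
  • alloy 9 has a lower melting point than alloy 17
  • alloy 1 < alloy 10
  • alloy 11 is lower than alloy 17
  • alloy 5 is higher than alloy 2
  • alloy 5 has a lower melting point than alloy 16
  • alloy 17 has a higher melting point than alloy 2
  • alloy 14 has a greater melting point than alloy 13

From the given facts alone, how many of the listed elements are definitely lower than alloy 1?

4

From alloy 1 the given relations immediately reach alloy 15.
From those, alloy 13, alloy 7 — 3 in total.
From those, alloy 11 — 4 in total.
No other element is forced below alloy 1 by the given relations, so the count is 4.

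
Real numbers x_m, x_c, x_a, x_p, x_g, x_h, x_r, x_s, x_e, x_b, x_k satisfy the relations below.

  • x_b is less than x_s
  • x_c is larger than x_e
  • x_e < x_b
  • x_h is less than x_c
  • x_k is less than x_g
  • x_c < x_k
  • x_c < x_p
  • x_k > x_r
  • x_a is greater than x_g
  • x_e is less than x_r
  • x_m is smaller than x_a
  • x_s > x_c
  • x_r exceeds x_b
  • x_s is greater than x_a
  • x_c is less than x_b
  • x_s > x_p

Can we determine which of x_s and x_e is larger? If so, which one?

x_s

x_e < x_b < x_r < x_k < x_g < x_a < x_s, by transitivity through x_b, x_r, x_k, x_g, x_a.
So x_s is larger.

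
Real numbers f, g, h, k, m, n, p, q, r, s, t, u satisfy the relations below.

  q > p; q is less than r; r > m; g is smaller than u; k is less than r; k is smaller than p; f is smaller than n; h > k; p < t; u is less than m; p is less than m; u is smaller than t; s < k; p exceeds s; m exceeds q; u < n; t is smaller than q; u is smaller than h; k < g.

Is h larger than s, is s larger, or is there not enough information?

Following the relations from s: s < k < g < u < h.
So h is larger.

h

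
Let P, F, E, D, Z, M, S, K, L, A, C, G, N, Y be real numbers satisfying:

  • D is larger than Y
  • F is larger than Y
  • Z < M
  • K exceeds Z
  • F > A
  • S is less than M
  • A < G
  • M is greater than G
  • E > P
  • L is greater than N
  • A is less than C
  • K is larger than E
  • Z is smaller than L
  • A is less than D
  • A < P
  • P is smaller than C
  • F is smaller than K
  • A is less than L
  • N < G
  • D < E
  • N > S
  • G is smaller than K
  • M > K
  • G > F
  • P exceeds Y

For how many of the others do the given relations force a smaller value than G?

The elements the relations force below G are S, Y, A, F, N — no chain reaches any other.
That is 5.

5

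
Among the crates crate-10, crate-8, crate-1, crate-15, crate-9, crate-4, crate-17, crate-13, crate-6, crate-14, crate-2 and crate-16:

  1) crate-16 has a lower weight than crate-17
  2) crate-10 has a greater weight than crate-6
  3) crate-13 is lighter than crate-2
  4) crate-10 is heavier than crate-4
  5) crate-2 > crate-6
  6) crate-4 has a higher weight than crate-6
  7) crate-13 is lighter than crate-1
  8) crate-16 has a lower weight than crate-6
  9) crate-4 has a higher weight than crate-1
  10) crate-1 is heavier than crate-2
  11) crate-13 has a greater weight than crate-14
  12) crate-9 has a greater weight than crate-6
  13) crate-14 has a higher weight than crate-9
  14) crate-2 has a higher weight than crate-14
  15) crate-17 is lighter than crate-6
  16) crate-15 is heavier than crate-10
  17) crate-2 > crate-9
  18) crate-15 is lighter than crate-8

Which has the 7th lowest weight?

crate-2

Chaining the given pairs: crate-16 < crate-17 < crate-6 < crate-9 < crate-14 < crate-13 < crate-2 < crate-1 < crate-4 < crate-10 < crate-15 < crate-8.
The 7th smallest is crate-2.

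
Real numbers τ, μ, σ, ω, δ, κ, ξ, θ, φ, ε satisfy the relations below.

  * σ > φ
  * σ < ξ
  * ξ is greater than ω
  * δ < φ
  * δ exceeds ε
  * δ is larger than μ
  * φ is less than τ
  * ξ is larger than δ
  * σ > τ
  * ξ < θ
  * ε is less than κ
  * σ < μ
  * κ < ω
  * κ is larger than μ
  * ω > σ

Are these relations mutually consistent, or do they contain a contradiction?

We have μ < δ stated directly, yet also δ < φ < τ < σ < μ by chaining the others — so δ < μ. Contradiction.

inconsistent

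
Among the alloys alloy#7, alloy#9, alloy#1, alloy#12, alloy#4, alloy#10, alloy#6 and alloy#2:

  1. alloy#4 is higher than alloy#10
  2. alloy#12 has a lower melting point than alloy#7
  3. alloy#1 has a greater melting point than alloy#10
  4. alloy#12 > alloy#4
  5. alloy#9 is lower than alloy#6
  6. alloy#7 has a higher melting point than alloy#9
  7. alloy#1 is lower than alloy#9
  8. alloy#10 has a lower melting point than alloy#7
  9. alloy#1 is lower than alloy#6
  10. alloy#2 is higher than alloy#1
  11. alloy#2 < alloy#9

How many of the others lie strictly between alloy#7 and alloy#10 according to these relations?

Chaining upward from alloy#10 reaches: alloy#1, alloy#4, alloy#2, alloy#9, alloy#6, alloy#12.
Chaining downward from alloy#7 reaches: alloy#1, alloy#4, alloy#2, alloy#9, alloy#12.
Strictly between alloy#10 and alloy#7 are those in both lists: alloy#1, alloy#4, alloy#2, alloy#9, alloy#12 — 5 elements.

5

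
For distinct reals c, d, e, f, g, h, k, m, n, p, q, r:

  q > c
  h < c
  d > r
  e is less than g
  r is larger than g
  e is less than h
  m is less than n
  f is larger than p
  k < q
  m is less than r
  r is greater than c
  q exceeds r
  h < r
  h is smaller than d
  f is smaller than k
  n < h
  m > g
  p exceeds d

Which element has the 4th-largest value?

p

The consecutive relations fix a unique order: e < g < m < n < h < c < r < d < p < f < k < q.
The 4th largest is p.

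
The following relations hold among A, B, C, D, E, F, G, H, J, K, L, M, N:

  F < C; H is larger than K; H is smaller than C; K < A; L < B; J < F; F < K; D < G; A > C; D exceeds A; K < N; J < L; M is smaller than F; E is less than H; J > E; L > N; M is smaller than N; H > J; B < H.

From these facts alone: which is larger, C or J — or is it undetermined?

C

J < F and F < K give J < K.
Then K < N extends the chain to N.
With N < L: J < F < K < N < L.
With L < B: J < F < K < N < L < B.
Then B < H extends the chain to H.
With H < C: J < F < K < N < L < B < H < C.
So C is larger.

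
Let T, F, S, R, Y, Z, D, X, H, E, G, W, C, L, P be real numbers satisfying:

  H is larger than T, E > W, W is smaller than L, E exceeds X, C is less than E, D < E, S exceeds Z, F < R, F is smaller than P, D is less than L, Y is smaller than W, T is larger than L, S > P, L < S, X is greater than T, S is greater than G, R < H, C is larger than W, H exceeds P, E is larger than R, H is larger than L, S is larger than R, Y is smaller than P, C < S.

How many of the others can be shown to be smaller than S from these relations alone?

10

From S the given relations immediately reach R, Z, L, G, P, C.
From those, Y, F, D, W — 10 in total.
No other element is forced below S by the given relations, so the count is 10.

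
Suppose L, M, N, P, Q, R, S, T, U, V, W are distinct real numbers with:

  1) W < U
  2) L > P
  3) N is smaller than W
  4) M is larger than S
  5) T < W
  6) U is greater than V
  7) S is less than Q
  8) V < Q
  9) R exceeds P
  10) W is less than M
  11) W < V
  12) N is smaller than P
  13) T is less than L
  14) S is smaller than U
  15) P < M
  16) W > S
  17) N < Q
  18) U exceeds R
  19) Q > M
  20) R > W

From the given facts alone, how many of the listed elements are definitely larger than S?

6

From S the given relations immediately reach W, M, U, Q.
From those, R, V — 6 in total.
Nothing else is reachable above S; 6 in all.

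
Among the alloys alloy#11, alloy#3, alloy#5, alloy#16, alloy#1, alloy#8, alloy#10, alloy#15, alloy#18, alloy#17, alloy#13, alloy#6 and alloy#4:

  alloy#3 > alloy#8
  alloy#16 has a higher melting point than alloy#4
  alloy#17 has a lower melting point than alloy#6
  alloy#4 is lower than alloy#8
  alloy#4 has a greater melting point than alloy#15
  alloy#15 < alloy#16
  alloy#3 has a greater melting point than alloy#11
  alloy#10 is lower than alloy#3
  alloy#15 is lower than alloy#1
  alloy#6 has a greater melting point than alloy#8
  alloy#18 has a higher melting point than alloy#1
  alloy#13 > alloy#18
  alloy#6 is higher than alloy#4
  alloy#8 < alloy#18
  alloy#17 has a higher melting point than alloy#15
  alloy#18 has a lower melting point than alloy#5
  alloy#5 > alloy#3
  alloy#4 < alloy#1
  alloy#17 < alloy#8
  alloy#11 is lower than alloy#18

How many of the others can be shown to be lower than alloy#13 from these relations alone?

From alloy#13 the given relations immediately reach alloy#18.
From those, alloy#11, alloy#8, alloy#1 — 4 in total.
From those, alloy#15, alloy#17, alloy#4 — 7 in total.
No other element is forced below alloy#13 by the given relations, so the count is 7.

7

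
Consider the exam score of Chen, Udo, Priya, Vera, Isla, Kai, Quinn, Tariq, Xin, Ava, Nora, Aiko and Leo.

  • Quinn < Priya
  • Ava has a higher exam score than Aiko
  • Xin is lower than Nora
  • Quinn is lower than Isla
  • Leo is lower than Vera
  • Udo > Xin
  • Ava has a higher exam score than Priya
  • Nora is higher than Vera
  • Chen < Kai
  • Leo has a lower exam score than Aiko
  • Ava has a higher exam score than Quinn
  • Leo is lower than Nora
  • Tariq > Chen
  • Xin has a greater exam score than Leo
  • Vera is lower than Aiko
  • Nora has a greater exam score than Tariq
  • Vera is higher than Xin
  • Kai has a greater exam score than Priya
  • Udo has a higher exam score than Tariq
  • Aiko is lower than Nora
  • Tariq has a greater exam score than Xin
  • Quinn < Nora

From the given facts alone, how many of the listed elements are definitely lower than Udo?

Directly below Udo: Xin, Tariq.
One step further: Chen, Leo (4 so far).
No other element is forced below Udo by the given relations, so the count is 4.

4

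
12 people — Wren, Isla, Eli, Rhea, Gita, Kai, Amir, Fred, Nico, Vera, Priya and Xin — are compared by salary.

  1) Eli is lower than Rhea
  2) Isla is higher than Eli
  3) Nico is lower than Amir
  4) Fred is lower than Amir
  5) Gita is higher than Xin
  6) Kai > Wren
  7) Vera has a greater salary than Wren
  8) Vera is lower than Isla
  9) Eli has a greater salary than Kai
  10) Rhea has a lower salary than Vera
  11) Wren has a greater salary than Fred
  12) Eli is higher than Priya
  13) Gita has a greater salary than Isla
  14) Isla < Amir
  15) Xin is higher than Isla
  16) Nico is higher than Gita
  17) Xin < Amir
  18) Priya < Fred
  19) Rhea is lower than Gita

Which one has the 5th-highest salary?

Isla

Chaining the given pairs: Priya < Fred < Wren < Kai < Eli < Rhea < Vera < Isla < Xin < Gita < Nico < Amir.
Counting 5 from the largest end gives Isla.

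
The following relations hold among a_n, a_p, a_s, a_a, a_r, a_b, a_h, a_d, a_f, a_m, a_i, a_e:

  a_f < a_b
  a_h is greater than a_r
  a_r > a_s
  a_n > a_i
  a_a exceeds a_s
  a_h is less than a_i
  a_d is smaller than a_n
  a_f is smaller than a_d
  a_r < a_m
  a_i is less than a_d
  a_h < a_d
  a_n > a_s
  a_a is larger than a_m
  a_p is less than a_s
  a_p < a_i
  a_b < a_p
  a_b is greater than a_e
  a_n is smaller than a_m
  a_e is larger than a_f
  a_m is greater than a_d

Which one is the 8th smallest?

The consecutive relations fix a unique order: a_f < a_e < a_b < a_p < a_s < a_r < a_h < a_i < a_d < a_n < a_m < a_a.
Counting 8 from the smallest end gives a_i.

a_i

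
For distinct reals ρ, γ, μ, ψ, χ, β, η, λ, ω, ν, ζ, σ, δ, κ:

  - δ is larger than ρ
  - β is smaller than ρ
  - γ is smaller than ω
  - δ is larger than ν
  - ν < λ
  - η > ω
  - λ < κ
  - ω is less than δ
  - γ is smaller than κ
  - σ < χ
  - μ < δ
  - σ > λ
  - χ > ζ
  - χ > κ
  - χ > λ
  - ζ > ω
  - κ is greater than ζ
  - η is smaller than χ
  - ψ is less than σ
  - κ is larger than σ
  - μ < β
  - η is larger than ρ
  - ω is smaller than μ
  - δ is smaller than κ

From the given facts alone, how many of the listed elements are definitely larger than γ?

9

Directly above γ: ω, κ.
One step further: μ, ζ, η, δ, χ (7 so far).
One step further: β (8 so far).
One step further: ρ (9 so far).
Nothing else is reachable above γ; 9 in all.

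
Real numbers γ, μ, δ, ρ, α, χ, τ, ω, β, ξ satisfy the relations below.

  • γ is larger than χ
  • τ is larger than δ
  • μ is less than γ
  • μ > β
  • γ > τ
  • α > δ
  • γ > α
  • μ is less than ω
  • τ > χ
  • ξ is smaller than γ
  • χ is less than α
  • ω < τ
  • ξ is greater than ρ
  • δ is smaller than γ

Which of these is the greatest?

γ

Chaining downward from γ: directly below it, χ, ξ, μ, δ, α, τ; then ρ, β, ω.
That covers every other element, and nothing is given above γ, so γ is the greatest.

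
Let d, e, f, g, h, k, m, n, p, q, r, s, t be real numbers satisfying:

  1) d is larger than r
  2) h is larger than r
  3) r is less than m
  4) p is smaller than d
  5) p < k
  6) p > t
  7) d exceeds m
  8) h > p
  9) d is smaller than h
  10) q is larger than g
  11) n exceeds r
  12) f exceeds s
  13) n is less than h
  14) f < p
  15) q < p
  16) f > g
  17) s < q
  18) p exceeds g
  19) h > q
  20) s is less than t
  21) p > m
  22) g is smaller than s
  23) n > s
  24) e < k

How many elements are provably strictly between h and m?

Chaining upward from m reaches: p, k, d.
Chaining downward from h reaches: g, s, r, f, n, q, t, p, d.
Strictly between m and h are those in both lists: p, d — 2 elements.

2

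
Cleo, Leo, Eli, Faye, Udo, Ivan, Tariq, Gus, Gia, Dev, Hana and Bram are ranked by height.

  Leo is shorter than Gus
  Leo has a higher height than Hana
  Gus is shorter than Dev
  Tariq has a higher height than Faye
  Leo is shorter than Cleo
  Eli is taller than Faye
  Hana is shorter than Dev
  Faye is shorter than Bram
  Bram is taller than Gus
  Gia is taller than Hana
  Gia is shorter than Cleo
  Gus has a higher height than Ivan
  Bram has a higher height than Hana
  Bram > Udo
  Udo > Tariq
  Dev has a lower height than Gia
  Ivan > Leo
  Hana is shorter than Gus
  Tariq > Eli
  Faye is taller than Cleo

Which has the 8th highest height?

Piecing the relations together gives one ordering: Hana < Leo < Ivan < Gus < Dev < Gia < Cleo < Faye < Eli < Tariq < Udo < Bram.
Counting 8 from the largest end gives Dev.

Dev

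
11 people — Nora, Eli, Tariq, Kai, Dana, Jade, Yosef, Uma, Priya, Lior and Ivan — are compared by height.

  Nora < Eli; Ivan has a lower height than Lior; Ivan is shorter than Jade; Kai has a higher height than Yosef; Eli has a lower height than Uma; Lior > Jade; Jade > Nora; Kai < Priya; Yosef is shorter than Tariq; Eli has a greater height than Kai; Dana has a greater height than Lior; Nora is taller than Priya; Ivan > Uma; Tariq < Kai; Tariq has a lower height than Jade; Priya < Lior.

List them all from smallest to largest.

The consecutive links are each given: Yosef < Tariq; Tariq < Kai; Kai < Priya; Priya < Nora; Nora < Eli; Eli < Uma; Uma < Ivan; Ivan < Jade; Jade < Lior; Lior < Dana.

Yosef < Tariq < Kai < Priya < Nora < Eli < Uma < Ivan < Jade < Lior < Dana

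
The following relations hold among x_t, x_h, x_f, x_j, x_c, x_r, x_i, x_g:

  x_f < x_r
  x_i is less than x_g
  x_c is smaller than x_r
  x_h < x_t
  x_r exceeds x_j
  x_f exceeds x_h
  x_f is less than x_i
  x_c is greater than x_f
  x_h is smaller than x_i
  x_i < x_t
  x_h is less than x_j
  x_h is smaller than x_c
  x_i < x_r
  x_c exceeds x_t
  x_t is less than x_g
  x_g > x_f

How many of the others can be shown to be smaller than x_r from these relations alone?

6

The elements the relations force below x_r are x_h, x_f, x_j, x_i, x_t, x_c — no chain reaches any other.
That is 6.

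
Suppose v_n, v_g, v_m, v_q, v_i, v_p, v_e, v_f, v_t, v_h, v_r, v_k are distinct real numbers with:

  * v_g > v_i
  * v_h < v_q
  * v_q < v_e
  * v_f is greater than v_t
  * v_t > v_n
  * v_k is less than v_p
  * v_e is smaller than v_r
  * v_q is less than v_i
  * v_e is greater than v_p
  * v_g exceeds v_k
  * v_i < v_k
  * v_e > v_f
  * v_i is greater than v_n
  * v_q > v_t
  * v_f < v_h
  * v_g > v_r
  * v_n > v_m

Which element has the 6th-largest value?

The consecutive relations fix a unique order: v_m < v_n < v_t < v_f < v_h < v_q < v_i < v_k < v_p < v_e < v_r < v_g.
The 6th largest is v_i.

v_i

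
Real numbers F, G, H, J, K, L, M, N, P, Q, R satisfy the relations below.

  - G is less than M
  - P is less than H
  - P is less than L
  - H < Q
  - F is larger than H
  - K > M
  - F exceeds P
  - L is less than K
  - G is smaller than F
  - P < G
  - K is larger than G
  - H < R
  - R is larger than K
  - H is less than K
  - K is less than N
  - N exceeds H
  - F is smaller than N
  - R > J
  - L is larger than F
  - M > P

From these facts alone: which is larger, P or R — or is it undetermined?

Link the given pairs in sequence: P < G; G < F; F < L; L < K; K < R.
Together: P < G < F < L < K < R.
So R is larger.

R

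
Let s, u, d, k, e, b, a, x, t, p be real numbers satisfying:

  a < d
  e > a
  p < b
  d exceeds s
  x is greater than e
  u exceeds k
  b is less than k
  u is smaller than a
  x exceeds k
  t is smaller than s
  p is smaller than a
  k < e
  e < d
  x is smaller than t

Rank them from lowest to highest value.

Nothing is placed below p, so it is least; from there p < b; b < k; k < u; u < a; a < e; e < x; x < t; t < s; s < d, each given directly.

p < b < k < u < a < e < x < t < s < d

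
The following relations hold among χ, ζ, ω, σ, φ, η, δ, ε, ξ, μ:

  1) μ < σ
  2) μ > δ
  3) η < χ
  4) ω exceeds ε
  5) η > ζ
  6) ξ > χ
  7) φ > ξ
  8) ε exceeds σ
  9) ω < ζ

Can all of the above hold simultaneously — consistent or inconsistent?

consistent

Every relation is compatible with δ < μ < σ < ε < ω < ζ < η < χ < ξ < φ; the set is consistent.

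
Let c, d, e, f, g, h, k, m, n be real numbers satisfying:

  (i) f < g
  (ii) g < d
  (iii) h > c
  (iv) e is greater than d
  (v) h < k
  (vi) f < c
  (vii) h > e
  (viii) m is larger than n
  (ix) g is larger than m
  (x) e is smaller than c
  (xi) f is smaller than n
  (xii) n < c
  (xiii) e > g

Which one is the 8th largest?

n

The consecutive relations fix a unique order: f < n < m < g < d < e < c < h < k.
The 8th largest is n.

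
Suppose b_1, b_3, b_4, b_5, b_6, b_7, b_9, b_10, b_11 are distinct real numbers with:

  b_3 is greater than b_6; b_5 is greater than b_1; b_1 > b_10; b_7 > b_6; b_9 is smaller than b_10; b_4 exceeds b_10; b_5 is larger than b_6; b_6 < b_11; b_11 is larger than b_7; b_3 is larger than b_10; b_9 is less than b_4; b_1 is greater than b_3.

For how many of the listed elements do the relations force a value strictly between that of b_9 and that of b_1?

2

Chaining upward from b_9 reaches: b_10, b_3, b_4, b_5.
Chaining downward from b_1 reaches: b_6, b_10, b_3.
Strictly between b_9 and b_1 are those in both lists: b_10, b_3 — 2 elements.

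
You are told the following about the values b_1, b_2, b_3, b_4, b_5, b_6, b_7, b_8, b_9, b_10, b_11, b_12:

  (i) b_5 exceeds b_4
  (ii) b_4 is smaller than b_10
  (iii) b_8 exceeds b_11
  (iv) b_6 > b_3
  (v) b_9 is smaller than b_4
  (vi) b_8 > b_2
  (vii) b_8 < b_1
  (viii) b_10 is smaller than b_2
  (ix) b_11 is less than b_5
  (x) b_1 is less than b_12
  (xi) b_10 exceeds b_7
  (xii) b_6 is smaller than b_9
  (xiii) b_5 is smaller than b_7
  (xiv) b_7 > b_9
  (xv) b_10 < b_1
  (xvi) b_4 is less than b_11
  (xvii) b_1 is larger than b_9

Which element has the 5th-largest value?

Piecing the relations together gives one ordering: b_3 < b_6 < b_9 < b_4 < b_11 < b_5 < b_7 < b_10 < b_2 < b_8 < b_1 < b_12.
The 5th largest is b_10.

b_10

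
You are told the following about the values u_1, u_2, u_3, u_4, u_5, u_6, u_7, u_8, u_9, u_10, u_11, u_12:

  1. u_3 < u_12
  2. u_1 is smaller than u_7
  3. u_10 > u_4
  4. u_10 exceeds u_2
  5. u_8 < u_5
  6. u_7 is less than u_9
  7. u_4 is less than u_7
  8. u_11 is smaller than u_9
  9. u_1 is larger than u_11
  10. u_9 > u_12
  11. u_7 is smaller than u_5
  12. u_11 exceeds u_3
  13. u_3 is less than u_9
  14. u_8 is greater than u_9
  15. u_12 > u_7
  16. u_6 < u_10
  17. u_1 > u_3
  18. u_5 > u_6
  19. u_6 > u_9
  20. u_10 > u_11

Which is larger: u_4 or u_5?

u_5

The relevant relations are u_4 < u_7; u_7 < u_12; u_12 < u_9; u_9 < u_8; u_8 < u_5.
Together: u_4 < u_7 < u_12 < u_9 < u_8 < u_5.
So u_4 < u_5; u_5 is the larger of the two.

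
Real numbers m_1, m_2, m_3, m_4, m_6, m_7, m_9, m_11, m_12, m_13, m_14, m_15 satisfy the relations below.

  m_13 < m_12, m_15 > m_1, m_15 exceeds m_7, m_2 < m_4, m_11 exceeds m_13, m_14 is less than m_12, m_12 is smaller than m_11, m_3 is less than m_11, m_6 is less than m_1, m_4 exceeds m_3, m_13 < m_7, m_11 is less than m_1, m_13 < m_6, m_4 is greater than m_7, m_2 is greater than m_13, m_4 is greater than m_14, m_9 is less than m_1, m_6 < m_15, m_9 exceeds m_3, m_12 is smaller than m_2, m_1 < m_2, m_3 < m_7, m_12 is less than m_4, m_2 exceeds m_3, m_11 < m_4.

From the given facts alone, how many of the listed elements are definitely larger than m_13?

Directly above m_13: m_7, m_6, m_12, m_11, m_2.
One step further: m_1, m_15, m_4 (8 so far).
Nothing else is reachable above m_13; 8 in all.

8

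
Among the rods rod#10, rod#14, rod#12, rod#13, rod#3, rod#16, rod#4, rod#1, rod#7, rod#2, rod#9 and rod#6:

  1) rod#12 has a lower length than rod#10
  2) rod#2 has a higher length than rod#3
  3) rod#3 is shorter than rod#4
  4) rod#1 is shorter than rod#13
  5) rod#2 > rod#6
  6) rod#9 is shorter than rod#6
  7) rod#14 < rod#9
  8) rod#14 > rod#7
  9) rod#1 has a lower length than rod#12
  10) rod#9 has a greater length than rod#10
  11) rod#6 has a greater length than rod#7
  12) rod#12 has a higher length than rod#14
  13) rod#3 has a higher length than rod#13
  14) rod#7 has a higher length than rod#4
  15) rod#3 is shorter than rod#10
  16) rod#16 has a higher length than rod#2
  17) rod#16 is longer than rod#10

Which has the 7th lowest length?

The consecutive relations fix a unique order: rod#1 < rod#13 < rod#3 < rod#4 < rod#7 < rod#14 < rod#12 < rod#10 < rod#9 < rod#6 < rod#2 < rod#16.
The 7th smallest is rod#12.

rod#12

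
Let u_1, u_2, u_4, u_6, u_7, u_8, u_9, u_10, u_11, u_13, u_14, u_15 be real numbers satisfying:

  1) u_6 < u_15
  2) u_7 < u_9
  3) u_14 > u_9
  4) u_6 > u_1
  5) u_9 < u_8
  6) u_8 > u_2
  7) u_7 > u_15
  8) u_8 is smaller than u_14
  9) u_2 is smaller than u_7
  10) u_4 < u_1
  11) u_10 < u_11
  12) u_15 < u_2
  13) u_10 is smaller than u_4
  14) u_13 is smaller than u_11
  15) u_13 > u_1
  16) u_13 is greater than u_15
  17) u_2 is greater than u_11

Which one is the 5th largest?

u_2

Piecing the relations together gives one ordering: u_10 < u_4 < u_1 < u_6 < u_15 < u_13 < u_11 < u_2 < u_7 < u_9 < u_8 < u_14.
The 5th largest is u_2.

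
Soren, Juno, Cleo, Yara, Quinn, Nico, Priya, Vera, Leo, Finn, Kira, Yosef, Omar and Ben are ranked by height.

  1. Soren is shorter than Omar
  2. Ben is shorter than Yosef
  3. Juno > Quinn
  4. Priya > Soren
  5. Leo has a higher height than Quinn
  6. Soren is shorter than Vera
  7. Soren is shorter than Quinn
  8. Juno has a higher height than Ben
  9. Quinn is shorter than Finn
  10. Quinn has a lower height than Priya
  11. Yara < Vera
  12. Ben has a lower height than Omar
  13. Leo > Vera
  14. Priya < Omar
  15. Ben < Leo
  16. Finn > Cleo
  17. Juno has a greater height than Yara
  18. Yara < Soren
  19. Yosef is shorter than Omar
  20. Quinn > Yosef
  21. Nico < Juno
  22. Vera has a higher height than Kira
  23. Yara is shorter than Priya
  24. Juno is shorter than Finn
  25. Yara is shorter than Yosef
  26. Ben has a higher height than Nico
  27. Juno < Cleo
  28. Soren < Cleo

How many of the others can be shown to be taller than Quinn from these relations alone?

6

Directly above Quinn: Leo, Priya, Juno, Finn.
One step further: Cleo, Omar (6 so far).
No other element is forced above Quinn by the given relations, so the count is 6.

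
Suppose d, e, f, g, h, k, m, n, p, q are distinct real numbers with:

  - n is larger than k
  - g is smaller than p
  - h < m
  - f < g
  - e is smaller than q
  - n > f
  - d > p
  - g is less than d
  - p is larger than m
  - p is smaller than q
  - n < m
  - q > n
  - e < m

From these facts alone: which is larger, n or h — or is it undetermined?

undetermined

Following every chain through h: above h we get m, p, d, q.
n is not reached, and no chain runs the other way from n to h.
So the given relations leave the order of h and n undetermined.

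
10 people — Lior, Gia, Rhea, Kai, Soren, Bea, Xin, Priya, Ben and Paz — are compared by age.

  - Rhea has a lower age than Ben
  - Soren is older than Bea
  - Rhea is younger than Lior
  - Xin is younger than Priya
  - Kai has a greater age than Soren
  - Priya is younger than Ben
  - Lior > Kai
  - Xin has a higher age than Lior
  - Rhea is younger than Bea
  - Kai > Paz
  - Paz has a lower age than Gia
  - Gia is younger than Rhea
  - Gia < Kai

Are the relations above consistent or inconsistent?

consistent

The single ordering Paz < Gia < Rhea < Bea < Soren < Kai < Lior < Xin < Priya < Ben satisfies every listed relation, so no contradiction arises.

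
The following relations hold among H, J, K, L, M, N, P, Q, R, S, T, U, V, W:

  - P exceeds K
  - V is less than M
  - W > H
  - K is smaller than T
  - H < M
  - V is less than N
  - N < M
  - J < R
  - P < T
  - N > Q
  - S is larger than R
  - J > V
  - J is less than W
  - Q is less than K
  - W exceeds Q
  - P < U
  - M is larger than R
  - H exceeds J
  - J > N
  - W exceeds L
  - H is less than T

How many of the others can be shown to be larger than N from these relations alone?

Directly above N: J, M.
One step further: R, H, W (5 so far).
One step further: S, T (7 so far).
No other element is forced above N by the given relations, so the count is 7.

7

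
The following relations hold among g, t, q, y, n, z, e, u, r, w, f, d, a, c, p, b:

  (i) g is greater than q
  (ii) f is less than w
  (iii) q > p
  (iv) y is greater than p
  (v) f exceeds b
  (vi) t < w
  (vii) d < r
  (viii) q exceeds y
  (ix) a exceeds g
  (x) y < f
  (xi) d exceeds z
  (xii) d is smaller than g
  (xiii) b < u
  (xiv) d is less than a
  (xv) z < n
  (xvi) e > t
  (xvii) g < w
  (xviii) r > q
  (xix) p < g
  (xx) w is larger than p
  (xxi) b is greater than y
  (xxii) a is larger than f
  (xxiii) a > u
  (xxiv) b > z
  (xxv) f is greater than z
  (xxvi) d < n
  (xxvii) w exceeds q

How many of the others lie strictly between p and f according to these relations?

2

The relations place p below f. An element lies strictly between them when it is forced above p and also forced below f.
Above p: {y, b, q, u, g, r, w, a}. Below f: {z, y, b}.
Intersection: {y, b} — 2.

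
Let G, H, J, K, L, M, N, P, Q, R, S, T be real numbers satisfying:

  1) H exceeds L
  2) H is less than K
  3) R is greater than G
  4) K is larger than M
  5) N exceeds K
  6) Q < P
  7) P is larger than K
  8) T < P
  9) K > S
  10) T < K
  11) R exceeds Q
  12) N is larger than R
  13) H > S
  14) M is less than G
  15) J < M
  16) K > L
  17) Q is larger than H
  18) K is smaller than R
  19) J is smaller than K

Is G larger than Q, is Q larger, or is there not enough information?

undetermined

Following every chain through G: above G we get R, N; below G we get J, M.
Q is not reached, and no chain runs the other way from Q to G.
So the given relations leave the order of G and Q undetermined.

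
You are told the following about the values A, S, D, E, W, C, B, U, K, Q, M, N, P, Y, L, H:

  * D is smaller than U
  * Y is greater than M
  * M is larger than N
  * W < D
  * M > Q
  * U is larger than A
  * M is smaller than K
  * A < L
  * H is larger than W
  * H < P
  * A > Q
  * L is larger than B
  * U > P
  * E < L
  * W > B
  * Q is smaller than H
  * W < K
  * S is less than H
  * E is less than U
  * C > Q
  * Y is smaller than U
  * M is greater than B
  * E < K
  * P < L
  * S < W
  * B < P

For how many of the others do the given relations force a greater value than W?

6

From W the given relations immediately reach H, K, D.
From those, P, U — 5 in total.
From those, L — 6 in total.
Nothing else is reachable above W; 6 in all.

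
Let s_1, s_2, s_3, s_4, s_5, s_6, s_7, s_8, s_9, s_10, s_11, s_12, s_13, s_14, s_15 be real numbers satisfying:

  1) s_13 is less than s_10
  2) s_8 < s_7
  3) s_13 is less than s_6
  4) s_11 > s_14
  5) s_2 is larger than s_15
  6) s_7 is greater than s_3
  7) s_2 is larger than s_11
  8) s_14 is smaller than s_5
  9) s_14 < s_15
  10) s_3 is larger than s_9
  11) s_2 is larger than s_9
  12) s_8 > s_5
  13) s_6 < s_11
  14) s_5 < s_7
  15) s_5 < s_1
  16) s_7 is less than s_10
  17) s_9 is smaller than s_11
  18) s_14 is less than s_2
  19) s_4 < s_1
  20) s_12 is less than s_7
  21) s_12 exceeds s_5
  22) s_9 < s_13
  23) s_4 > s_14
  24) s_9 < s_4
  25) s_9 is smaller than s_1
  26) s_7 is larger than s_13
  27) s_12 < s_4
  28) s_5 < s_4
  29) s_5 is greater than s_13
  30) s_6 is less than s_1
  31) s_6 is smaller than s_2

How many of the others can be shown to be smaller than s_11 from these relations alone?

Directly below s_11: s_9, s_6, s_14.
One step further: s_13 (4 so far).
No other element is forced below s_11 by the given relations, so the count is 4.

4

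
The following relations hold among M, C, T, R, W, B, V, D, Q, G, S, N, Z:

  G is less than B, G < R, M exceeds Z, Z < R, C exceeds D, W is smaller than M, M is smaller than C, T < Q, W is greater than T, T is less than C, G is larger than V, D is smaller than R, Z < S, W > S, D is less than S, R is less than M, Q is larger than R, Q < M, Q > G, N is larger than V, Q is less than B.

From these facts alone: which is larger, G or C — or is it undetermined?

C

G < R and R < Q give G < Q.
With Q < M: G < R < Q < M.
Then M < C extends the chain to C.
So C is larger.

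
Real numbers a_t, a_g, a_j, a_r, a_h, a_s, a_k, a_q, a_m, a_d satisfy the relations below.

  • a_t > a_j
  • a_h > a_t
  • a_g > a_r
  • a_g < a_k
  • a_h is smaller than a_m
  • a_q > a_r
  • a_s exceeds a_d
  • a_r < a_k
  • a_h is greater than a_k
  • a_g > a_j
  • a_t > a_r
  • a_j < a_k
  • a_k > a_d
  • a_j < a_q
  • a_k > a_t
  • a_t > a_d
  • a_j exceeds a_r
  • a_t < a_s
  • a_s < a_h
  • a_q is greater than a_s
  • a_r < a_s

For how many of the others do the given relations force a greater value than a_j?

Directly above a_j: a_t, a_g, a_k, a_q.
One step further: a_s, a_h (6 so far).
One step further: a_m (7 so far).
No other element is forced above a_j by the given relations, so the count is 7.

7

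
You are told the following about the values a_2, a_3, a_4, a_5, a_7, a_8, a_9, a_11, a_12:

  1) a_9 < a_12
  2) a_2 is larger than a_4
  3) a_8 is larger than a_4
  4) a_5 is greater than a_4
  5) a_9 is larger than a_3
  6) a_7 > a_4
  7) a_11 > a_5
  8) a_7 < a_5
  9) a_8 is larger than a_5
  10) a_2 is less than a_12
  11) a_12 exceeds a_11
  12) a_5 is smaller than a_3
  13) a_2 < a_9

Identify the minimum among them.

a_4

Chaining upward from a_4: directly above it, a_7, a_5, a_2, a_8; then a_3, a_9, a_11, a_12.
That covers every other element, and nothing is given below a_4, so a_4 is the minimum.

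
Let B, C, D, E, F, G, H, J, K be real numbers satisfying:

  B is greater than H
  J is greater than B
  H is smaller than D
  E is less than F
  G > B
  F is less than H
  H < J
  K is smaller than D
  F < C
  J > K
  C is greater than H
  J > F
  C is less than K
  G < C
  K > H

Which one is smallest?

E

Chaining upward from E: directly above it, F; then H, C, J; then B, K, D; then G.
That covers every other element, and nothing is given below E, so E is the smallest.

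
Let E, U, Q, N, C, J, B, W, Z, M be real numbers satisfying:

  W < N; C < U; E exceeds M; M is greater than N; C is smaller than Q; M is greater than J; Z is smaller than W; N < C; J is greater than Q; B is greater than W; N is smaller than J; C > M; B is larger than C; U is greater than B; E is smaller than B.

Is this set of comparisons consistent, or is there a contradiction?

Chaining the given relations yields C < Q < J < M, so C < M. But one relation states M < C. These cannot both hold.

inconsistent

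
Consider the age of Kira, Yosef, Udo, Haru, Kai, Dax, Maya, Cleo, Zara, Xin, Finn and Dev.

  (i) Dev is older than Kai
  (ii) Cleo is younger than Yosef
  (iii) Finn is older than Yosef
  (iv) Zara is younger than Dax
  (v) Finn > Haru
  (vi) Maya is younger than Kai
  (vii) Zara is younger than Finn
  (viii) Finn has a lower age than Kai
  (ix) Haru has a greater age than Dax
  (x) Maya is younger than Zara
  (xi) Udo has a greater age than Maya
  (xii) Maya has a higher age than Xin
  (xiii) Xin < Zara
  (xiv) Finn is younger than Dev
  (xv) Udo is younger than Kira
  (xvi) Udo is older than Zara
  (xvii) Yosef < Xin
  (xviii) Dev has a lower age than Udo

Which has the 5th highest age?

The consecutive relations fix a unique order: Cleo < Yosef < Xin < Maya < Zara < Dax < Haru < Finn < Kai < Dev < Udo < Kira.
The 5th largest is Finn.

Finn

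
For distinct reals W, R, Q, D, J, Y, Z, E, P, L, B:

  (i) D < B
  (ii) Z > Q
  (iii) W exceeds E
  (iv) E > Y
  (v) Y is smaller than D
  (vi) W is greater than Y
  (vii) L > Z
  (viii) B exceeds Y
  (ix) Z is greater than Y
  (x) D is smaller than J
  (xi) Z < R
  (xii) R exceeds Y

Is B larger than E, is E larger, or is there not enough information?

Following every chain through E: above E we get W; below E we get Y.
B is not reached, and no chain runs the other way from B to E.
So the given relations leave the order of E and B undetermined.

undetermined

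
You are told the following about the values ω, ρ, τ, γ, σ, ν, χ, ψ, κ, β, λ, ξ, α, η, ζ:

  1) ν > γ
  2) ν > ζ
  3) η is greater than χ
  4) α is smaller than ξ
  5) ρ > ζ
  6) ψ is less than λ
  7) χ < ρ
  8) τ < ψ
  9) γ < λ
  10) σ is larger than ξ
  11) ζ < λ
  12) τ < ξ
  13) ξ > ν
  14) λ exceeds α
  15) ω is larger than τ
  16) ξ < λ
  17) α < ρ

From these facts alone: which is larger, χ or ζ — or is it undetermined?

undetermined

Following every chain through ζ: above ζ we get ν, ξ, σ, ρ, λ.
χ is not reached, and no chain runs the other way from χ to ζ.
So the given relations leave the order of ζ and χ undetermined.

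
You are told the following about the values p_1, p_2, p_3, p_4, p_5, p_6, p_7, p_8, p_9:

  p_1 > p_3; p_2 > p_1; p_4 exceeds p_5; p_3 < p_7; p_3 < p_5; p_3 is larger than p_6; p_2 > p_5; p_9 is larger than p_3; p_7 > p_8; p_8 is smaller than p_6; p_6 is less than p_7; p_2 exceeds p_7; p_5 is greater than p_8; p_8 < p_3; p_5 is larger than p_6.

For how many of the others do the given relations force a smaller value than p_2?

The elements the relations force below p_2 are p_8, p_6, p_3, p_1, p_5, p_7 — no chain reaches any other.
That is 6.

6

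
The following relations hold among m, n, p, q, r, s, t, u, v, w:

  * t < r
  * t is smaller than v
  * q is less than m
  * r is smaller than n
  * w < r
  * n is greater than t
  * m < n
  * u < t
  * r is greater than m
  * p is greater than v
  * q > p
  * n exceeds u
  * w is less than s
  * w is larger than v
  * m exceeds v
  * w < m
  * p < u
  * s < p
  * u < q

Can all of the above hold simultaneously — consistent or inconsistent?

We have u < t stated directly, yet also t < v < w < s < p < u by chaining the others — so t < u. Contradiction.

inconsistent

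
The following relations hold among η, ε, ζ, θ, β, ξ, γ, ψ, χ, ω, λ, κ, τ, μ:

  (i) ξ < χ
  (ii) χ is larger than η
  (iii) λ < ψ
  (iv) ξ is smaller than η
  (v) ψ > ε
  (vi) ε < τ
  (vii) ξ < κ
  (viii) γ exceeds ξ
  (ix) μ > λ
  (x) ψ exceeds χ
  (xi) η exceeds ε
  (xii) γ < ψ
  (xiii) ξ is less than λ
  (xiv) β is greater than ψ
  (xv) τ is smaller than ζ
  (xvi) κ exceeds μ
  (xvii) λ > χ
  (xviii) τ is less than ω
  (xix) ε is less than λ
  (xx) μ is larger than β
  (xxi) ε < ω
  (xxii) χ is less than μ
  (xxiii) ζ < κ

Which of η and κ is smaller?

Link the given pairs in sequence: η < χ; χ < λ; λ < ψ; ψ < β; β < μ; μ < κ.
Chaining these gives η < χ < λ < ψ < β < μ < κ.
So η < κ; η is the smaller of the two.

η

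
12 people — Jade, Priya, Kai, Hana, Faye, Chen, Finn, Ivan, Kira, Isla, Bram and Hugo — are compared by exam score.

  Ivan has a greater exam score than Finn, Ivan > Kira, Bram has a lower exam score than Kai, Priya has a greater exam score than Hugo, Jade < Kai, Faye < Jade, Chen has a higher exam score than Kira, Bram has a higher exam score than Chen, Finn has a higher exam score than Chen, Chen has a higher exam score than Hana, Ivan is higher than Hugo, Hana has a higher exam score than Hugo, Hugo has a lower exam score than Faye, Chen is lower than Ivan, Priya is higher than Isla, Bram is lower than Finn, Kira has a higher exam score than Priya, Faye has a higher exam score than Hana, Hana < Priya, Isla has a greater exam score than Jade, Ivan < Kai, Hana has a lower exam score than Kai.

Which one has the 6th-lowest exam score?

Priya

Piecing the relations together gives one ordering: Hugo < Hana < Faye < Jade < Isla < Priya < Kira < Chen < Bram < Finn < Ivan < Kai.
The 6th smallest is Priya.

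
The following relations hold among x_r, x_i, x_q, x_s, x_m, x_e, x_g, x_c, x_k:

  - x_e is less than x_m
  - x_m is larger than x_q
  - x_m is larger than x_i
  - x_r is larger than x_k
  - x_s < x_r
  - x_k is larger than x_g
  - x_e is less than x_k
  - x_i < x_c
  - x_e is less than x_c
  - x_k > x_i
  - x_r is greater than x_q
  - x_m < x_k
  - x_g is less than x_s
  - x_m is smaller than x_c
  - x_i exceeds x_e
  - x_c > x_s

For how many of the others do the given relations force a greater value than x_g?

Directly above x_g: x_s, x_k.
One step further: x_c, x_r (4 so far).
No other element is forced above x_g by the given relations, so the count is 4.

4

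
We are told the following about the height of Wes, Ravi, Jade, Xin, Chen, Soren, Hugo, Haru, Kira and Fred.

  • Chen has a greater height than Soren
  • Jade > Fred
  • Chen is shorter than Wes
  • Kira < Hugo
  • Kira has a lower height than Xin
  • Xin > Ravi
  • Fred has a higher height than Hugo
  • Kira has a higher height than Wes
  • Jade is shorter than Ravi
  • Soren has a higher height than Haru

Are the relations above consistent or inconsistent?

The single ordering Haru < Soren < Chen < Wes < Kira < Hugo < Fred < Jade < Ravi < Xin satisfies every listed relation, so no contradiction arises.

consistent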